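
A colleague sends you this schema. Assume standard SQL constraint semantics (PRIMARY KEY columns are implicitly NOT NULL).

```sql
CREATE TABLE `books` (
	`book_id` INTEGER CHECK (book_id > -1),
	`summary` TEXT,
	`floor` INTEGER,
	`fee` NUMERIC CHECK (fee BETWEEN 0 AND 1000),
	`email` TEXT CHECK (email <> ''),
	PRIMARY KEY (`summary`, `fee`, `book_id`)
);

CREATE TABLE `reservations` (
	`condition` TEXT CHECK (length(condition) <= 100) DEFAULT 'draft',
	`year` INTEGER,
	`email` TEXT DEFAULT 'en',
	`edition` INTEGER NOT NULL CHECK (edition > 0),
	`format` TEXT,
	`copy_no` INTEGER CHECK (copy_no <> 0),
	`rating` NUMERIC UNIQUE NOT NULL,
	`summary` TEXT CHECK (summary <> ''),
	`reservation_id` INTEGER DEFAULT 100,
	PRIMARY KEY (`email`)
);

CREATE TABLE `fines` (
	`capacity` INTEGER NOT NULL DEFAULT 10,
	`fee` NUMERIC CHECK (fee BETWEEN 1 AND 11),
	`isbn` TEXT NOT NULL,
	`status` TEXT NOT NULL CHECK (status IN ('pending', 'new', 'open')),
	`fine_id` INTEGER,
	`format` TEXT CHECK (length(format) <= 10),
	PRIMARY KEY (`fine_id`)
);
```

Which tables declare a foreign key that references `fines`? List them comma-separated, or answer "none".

No REFERENCES clause anywhere in the schema names fines.

none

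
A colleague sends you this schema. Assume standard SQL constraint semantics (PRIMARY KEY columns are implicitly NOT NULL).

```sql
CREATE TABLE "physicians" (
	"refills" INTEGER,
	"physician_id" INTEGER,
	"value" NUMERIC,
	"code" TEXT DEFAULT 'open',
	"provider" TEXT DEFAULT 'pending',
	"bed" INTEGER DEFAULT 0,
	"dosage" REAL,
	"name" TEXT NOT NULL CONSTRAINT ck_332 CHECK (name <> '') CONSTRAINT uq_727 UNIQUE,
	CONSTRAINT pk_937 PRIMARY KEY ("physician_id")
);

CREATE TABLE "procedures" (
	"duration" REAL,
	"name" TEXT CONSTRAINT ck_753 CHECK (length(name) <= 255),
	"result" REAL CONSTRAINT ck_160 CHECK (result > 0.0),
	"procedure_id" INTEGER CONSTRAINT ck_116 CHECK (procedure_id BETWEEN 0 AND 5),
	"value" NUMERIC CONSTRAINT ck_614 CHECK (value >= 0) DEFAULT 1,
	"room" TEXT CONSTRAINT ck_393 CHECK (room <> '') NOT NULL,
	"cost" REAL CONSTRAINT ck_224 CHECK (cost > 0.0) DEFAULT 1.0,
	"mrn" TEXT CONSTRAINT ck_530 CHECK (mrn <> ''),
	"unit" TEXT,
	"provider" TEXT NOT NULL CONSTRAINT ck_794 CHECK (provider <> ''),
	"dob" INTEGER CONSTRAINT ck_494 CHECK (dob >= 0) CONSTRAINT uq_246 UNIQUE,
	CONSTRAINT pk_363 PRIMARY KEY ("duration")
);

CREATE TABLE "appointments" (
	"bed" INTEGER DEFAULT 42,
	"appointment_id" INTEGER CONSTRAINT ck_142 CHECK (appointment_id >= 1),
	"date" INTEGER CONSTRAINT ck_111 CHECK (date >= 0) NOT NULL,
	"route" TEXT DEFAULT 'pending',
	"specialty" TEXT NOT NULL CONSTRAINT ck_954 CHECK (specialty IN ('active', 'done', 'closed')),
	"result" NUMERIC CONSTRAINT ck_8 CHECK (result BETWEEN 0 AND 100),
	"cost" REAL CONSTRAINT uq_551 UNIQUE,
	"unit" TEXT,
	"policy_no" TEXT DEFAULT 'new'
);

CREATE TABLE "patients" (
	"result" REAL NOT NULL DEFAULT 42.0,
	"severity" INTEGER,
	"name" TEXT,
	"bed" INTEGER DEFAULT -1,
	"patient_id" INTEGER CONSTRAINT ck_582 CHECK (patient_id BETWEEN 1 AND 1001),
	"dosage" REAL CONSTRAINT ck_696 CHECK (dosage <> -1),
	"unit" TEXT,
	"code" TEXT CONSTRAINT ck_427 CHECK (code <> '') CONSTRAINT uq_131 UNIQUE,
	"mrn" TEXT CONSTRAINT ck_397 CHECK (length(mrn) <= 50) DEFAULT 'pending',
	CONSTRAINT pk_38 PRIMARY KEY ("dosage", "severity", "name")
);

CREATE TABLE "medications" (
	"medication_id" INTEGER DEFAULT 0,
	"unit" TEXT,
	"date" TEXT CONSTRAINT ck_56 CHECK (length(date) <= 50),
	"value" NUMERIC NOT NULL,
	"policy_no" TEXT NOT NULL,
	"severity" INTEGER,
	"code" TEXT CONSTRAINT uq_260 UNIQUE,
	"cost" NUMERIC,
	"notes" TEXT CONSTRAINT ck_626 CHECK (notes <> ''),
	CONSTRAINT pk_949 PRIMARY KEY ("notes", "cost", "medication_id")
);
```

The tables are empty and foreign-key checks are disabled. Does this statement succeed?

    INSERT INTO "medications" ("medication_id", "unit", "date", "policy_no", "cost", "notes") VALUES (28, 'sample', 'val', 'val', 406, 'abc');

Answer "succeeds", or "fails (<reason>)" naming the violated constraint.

value is omitted from the column list and has no DEFAULT, so it would receive NULL.
But value is declared NOT NULL.

fails (NOT NULL on value)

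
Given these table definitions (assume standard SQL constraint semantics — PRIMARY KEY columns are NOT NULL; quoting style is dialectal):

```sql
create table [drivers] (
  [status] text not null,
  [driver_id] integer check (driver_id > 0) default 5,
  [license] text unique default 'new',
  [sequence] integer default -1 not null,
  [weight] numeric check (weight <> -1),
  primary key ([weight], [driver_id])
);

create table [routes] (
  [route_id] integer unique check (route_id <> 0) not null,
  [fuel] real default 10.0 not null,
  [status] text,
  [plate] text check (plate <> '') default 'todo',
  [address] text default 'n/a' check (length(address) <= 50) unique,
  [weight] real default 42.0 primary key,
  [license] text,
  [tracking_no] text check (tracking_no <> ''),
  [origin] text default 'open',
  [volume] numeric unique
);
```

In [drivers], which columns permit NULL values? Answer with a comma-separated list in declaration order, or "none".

license

- status: declared NOT NULL → not nullable.
- driver_id: part of the PRIMARY KEY, which implies NOT NULL → not nullable.
- license: UNIQUE does not imply NOT NULL → nullable.
- sequence: declared NOT NULL → not nullable.
- weight: part of the PRIMARY KEY, which implies NOT NULL → not nullable.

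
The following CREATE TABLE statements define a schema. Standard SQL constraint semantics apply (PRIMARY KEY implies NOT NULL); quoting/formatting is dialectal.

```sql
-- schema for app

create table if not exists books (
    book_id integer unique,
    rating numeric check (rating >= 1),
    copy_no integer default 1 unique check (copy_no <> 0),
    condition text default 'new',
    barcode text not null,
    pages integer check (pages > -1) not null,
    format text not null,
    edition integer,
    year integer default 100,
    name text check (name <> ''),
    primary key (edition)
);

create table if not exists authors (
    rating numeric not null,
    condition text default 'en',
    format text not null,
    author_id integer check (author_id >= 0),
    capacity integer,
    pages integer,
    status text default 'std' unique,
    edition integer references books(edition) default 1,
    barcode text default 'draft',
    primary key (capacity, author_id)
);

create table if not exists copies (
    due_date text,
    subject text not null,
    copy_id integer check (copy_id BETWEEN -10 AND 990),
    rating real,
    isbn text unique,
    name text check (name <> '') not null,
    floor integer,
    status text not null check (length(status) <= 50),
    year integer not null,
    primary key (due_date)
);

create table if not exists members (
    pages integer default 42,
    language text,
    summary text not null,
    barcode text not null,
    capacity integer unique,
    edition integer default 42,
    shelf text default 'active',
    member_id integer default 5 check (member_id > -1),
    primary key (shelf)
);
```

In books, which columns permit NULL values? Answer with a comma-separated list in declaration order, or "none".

- book_id: UNIQUE does not imply NOT NULL → nullable.
- rating: CHECK does not forbid NULL (a CHECK constraint passes when its expression is NULL) → nullable.
- copy_no: CHECK does not forbid NULL (a CHECK constraint passes when its expression is NULL) → nullable.
- condition: DEFAULT only fills an omitted column; an explicit NULL is still allowed → nullable.
- barcode: declared NOT NULL → not nullable.
- pages: declared NOT NULL → not nullable.
- format: declared NOT NULL → not nullable.
- edition: part of the PRIMARY KEY, which implies NOT NULL → not nullable.
- year: DEFAULT only fills an omitted column; an explicit NULL is still allowed → nullable.
- name: CHECK does not forbid NULL (a CHECK constraint passes when its expression is NULL) → nullable.

book_id, rating, copy_no, condition, year, name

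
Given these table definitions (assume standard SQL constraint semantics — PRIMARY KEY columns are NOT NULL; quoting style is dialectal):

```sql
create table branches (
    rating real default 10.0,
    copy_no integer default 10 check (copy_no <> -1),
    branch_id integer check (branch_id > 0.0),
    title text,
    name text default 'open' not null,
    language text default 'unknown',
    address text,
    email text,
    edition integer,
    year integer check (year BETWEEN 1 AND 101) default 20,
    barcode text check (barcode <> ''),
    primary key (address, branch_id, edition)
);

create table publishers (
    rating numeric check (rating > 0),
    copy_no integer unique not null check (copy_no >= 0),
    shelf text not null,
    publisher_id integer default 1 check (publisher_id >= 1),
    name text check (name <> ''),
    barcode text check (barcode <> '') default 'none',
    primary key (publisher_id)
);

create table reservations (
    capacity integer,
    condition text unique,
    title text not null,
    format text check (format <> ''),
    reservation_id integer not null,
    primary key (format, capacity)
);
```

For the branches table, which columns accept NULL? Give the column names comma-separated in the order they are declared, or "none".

- rating: DEFAULT only fills an omitted column; an explicit NULL is still allowed → nullable.
- copy_no: CHECK does not forbid NULL (a CHECK constraint passes when its expression is NULL) → nullable.
- branch_id: part of the PRIMARY KEY, which implies NOT NULL → not nullable.
- title: no NOT NULL constraint applies → nullable.
- name: declared NOT NULL → not nullable.
- language: DEFAULT only fills an omitted column; an explicit NULL is still allowed → nullable.
- address: part of the PRIMARY KEY, which implies NOT NULL → not nullable.
- email: no NOT NULL constraint applies → nullable.
- edition: part of the PRIMARY KEY, which implies NOT NULL → not nullable.
- year: CHECK does not forbid NULL (a CHECK constraint passes when its expression is NULL) → nullable.
- barcode: CHECK does not forbid NULL (a CHECK constraint passes when its expression is NULL) → nullable.

rating, copy_no, title, language, email, year, barcode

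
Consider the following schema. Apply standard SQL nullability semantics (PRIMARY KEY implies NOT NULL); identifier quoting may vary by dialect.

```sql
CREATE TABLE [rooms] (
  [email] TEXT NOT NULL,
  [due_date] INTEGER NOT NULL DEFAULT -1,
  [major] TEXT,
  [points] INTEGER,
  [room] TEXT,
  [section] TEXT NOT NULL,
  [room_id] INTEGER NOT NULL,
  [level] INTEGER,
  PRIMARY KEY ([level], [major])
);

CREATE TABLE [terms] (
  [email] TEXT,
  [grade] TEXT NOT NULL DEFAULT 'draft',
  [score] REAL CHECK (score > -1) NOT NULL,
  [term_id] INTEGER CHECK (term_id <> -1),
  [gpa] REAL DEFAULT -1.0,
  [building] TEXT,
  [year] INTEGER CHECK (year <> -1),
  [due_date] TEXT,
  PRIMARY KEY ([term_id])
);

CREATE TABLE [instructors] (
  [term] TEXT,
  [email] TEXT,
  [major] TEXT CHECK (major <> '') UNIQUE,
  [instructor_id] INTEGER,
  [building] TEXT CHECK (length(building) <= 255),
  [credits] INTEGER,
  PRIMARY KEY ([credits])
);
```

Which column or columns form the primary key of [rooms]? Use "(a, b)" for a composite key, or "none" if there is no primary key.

(level, major)

A table-level PRIMARY KEY clause names 2 columns: level, major.
This is a composite key — the combination is unique, not each column individually.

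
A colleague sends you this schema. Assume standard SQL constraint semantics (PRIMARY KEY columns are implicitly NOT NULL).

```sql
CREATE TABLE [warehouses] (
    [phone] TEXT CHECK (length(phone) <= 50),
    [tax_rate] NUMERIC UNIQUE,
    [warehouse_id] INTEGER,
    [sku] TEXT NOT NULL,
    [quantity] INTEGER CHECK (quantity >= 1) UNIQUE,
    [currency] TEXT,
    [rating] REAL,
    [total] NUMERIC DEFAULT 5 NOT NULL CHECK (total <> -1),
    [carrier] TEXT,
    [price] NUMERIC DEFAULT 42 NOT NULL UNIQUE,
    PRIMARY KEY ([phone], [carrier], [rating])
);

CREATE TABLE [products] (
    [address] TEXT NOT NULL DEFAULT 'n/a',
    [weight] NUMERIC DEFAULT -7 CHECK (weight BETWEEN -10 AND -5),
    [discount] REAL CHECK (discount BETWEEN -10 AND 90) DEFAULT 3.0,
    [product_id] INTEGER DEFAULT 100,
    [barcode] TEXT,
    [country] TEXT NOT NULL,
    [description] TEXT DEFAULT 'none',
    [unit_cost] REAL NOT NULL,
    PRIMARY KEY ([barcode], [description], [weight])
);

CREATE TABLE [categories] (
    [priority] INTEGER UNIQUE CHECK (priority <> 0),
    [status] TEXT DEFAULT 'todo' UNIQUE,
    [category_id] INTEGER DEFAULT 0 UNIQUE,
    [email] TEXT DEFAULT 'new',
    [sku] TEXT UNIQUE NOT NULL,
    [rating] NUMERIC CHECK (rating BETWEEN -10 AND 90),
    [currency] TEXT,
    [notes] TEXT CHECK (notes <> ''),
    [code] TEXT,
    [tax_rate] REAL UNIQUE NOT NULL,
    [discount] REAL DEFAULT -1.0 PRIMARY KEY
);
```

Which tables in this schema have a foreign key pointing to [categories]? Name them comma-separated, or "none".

No REFERENCES clause anywhere in the schema names categories.

none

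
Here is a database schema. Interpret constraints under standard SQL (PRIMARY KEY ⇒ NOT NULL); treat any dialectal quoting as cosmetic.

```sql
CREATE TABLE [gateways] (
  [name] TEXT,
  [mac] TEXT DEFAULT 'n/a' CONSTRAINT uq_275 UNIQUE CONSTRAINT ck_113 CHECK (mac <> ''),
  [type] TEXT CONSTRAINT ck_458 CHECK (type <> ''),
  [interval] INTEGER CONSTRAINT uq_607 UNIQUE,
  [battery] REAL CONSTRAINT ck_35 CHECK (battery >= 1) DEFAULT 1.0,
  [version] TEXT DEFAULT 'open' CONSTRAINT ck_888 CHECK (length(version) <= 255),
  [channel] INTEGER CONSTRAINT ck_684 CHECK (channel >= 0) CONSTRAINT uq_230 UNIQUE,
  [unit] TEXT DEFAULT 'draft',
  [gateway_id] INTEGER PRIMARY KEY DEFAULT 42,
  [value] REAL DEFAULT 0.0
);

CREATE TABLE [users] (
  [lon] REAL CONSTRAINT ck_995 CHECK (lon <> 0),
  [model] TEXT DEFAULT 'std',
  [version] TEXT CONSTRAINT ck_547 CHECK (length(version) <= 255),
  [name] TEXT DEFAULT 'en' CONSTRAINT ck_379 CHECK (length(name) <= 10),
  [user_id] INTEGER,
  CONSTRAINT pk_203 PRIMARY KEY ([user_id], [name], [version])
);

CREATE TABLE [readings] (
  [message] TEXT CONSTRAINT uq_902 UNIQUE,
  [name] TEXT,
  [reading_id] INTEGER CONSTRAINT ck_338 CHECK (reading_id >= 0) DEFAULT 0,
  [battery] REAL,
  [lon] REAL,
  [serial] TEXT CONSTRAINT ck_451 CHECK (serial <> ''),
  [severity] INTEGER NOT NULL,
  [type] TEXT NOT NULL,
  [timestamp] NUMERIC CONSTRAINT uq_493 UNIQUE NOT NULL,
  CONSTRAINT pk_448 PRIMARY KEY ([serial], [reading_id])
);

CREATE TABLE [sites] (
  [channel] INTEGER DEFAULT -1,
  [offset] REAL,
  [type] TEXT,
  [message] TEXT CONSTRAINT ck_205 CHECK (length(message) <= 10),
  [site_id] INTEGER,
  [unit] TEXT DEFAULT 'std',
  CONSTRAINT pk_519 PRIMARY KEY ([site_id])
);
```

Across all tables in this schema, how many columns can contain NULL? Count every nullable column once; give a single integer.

20

gateways: 9 nullable (name, mac, type, interval, battery, version, channel, unit, value — PK (gateway_id) and explicit NOT NULL columns excluded).
users: 2 nullable (lon, model — PK (user_id, name, version) and explicit NOT NULL columns excluded).
readings: 4 nullable (message, name, battery, lon — PK (serial, reading_id) and explicit NOT NULL columns excluded).
sites: 5 nullable (channel, offset, type, message, unit — PK (site_id) and explicit NOT NULL columns excluded).
Total: 9 + 2 + 4 + 5 = 20.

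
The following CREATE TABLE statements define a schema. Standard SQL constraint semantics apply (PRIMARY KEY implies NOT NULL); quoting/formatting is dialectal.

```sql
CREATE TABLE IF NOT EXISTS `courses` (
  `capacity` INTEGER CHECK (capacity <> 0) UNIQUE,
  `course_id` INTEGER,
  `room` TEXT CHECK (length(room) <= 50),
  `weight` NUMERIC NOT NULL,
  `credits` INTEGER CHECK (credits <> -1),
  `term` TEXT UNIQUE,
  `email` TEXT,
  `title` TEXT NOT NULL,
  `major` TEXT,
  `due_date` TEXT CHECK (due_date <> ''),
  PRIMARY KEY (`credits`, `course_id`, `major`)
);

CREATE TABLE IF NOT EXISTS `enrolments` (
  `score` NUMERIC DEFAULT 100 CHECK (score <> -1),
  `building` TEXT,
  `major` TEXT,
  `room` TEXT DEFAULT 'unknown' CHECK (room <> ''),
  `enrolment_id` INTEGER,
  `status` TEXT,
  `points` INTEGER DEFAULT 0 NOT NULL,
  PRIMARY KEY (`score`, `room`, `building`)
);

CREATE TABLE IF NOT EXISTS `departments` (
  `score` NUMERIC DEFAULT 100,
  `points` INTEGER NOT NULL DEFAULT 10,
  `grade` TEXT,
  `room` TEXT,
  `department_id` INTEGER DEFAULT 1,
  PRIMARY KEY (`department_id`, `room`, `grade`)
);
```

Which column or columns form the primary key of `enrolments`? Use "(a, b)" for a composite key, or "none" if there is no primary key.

A table-level PRIMARY KEY clause names 3 columns: score, room, building.
This is a composite key — the combination is unique, not each column individually.

(score, room, building)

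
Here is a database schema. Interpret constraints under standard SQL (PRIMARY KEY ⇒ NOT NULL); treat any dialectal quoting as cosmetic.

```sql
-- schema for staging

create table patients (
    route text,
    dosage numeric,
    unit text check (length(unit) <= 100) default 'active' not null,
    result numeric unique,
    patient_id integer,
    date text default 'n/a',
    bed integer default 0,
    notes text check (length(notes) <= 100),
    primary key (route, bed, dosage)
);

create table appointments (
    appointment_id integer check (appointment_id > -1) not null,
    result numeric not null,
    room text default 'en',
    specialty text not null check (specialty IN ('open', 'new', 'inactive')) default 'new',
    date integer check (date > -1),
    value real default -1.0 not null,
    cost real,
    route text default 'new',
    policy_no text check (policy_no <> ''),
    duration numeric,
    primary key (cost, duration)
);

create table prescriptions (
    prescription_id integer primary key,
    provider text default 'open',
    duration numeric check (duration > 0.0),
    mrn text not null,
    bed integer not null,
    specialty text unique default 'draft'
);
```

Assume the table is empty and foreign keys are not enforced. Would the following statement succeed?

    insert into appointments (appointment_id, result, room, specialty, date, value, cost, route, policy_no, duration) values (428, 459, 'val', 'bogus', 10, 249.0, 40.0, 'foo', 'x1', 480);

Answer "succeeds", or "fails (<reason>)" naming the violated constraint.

The value 'bogus' for specialty violates CHECK (specialty IN ('open', 'new', 'inactive')).

fails (CHECK on specialty)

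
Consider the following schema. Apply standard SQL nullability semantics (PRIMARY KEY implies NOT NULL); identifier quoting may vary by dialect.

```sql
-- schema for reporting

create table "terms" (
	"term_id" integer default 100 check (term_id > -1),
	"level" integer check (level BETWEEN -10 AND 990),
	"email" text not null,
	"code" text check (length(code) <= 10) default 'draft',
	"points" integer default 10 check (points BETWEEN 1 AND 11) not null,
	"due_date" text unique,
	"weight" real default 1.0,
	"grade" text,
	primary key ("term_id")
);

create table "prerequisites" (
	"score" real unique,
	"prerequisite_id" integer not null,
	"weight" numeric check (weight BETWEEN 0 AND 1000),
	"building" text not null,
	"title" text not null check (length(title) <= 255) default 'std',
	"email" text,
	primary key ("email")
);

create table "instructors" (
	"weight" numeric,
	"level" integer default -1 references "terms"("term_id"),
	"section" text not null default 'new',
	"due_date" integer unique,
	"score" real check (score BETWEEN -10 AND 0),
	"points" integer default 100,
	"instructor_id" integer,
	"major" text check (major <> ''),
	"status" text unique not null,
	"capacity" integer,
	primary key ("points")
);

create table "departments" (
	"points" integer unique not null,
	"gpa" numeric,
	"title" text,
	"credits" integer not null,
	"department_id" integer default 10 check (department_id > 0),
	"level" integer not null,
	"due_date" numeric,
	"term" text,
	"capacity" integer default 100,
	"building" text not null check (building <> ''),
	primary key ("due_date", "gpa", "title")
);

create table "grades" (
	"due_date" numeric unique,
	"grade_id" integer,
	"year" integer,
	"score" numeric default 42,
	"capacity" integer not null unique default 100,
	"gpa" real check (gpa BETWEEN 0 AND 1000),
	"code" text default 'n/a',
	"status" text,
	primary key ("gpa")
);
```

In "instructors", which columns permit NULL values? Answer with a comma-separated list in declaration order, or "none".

weight, level, due_date, score, instructor_id, major, capacity

- weight: no NOT NULL constraint applies → nullable.
- level: a foreign key column may be NULL unless separately constrained → nullable.
- section: declared NOT NULL → not nullable.
- due_date: UNIQUE does not imply NOT NULL → nullable.
- score: CHECK does not forbid NULL (a CHECK constraint passes when its expression is NULL) → nullable.
- points: part of the PRIMARY KEY, which implies NOT NULL → not nullable.
- instructor_id: no NOT NULL constraint applies → nullable.
- major: CHECK does not forbid NULL (a CHECK constraint passes when its expression is NULL) → nullable.
- status: declared NOT NULL → not nullable.
- capacity: no NOT NULL constraint applies → nullable.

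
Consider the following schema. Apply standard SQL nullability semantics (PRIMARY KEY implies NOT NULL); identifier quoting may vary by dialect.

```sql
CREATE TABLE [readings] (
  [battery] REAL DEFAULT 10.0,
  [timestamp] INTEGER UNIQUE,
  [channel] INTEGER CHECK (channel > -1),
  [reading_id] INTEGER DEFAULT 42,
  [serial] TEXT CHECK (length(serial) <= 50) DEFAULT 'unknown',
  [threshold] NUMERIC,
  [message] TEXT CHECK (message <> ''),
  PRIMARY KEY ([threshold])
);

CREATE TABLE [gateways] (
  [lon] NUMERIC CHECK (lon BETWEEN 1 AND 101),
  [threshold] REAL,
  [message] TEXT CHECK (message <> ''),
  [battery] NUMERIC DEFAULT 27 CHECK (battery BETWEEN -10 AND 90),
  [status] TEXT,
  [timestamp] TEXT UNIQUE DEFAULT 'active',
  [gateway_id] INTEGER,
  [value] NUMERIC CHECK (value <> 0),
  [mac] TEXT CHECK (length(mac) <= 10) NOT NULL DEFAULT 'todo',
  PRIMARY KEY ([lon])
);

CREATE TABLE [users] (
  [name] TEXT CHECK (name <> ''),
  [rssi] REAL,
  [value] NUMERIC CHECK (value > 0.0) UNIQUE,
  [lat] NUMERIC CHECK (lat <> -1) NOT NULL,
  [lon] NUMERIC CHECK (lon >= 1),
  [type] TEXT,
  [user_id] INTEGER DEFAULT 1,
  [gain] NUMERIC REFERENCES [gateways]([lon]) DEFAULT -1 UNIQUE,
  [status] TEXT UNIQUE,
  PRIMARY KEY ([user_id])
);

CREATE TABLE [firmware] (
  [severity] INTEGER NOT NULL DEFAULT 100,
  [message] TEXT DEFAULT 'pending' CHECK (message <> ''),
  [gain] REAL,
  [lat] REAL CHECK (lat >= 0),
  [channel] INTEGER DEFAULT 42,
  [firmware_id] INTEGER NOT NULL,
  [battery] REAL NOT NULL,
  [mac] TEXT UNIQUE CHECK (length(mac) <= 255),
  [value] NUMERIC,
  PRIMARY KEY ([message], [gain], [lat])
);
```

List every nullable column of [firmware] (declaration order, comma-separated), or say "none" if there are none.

channel, mac, value

- severity: declared NOT NULL → not nullable.
- message: part of the PRIMARY KEY, which implies NOT NULL → not nullable.
- gain: part of the PRIMARY KEY, which implies NOT NULL → not nullable.
- lat: part of the PRIMARY KEY, which implies NOT NULL → not nullable.
- channel: DEFAULT only fills an omitted column; an explicit NULL is still allowed → nullable.
- firmware_id: declared NOT NULL → not nullable.
- battery: declared NOT NULL → not nullable.
- mac: CHECK does not forbid NULL (a CHECK constraint passes when its expression is NULL) → nullable.
- value: no NOT NULL constraint applies → nullable.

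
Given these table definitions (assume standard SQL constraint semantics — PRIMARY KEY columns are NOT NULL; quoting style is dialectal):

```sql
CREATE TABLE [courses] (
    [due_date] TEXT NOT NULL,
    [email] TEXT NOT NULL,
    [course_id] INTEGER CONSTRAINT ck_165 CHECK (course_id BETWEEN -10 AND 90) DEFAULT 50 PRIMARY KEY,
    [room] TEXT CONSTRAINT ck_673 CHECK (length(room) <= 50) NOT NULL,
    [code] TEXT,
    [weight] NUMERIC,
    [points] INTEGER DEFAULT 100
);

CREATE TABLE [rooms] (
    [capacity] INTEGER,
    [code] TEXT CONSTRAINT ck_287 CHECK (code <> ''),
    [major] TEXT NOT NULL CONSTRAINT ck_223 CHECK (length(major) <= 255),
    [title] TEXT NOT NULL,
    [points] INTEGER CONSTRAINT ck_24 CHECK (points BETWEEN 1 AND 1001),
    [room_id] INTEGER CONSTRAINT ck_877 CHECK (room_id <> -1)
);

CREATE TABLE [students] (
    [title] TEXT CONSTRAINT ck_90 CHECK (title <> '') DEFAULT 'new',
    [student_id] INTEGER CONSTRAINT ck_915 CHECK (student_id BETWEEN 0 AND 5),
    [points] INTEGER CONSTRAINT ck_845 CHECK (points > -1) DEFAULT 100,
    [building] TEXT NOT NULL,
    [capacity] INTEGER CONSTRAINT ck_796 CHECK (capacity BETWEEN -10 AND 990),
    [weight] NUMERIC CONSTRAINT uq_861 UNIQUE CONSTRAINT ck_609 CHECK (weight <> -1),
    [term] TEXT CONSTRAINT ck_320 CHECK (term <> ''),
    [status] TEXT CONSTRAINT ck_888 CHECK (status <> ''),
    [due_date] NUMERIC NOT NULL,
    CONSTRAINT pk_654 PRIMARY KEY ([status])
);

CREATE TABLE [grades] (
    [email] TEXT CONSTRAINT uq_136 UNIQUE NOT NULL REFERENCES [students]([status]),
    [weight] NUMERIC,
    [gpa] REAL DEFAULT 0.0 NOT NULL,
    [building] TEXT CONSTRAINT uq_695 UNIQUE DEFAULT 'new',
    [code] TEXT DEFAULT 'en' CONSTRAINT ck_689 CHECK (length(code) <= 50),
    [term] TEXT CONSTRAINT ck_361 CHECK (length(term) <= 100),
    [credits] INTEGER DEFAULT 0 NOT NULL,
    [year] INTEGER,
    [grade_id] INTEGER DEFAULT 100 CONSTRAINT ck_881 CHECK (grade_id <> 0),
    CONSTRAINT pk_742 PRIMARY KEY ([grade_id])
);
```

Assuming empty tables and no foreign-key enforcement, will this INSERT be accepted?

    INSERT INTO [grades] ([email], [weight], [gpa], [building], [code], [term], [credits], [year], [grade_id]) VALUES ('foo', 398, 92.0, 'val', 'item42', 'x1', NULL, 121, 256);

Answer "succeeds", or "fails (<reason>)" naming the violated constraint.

fails (NOT NULL on credits)

credits is explicitly set to NULL, but credits is declared NOT NULL.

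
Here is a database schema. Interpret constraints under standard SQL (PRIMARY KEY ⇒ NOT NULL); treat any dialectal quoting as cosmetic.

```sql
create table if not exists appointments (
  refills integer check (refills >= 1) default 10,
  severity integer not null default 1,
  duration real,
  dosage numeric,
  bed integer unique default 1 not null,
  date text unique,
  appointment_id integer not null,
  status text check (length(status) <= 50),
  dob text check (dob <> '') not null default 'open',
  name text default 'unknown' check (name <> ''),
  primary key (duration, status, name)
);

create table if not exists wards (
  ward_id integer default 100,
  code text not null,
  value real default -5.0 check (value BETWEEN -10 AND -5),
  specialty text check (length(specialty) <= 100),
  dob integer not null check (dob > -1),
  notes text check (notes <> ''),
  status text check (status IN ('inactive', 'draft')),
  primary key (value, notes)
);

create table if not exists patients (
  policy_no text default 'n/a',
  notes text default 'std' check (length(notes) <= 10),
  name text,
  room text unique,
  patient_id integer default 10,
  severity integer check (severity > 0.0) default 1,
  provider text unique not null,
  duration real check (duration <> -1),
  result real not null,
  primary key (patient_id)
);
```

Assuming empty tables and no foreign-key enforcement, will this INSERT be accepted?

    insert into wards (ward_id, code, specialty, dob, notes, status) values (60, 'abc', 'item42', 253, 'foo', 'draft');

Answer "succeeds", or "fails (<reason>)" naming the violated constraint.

succeeds

NOT NULL columns: code is supplied; dob is supplied; notes is supplied; value defaults to -5.0.
CHECK constraints: 'item42' satisfies (length(specialty) <= 100); 253 satisfies (dob > -1); 'foo' satisfies (notes <> ''); 'draft' satisfies (status IN ('inactive', 'draft')).
No constraint is violated.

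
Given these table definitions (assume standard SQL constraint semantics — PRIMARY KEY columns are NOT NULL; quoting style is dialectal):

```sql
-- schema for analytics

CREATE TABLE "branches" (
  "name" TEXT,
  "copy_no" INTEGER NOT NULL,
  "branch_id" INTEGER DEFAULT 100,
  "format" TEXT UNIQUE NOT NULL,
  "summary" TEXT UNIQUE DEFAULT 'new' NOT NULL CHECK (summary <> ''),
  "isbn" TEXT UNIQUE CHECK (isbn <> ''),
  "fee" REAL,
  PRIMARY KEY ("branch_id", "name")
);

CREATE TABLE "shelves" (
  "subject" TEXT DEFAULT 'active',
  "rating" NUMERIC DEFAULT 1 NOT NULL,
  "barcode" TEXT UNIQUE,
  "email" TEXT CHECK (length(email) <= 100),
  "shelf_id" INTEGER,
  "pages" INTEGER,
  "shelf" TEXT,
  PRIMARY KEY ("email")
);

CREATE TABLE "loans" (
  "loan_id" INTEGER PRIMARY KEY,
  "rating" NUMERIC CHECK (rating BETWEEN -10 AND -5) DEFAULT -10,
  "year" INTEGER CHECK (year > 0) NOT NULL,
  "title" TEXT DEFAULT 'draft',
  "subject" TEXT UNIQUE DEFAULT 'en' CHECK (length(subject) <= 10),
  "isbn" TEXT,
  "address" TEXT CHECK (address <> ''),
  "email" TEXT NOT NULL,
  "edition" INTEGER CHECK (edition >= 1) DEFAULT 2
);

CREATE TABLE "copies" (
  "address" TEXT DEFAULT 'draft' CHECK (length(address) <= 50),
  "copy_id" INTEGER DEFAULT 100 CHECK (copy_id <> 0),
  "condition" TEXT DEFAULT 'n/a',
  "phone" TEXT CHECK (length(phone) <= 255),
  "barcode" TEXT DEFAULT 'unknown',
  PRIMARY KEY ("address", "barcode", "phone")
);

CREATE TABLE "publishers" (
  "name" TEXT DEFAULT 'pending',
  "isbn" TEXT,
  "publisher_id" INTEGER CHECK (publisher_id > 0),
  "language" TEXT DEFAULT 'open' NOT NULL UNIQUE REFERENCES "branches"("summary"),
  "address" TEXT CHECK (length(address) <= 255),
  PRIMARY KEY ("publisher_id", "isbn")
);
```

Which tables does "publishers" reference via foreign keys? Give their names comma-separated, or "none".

- language REFERENCES branches(summary).

branches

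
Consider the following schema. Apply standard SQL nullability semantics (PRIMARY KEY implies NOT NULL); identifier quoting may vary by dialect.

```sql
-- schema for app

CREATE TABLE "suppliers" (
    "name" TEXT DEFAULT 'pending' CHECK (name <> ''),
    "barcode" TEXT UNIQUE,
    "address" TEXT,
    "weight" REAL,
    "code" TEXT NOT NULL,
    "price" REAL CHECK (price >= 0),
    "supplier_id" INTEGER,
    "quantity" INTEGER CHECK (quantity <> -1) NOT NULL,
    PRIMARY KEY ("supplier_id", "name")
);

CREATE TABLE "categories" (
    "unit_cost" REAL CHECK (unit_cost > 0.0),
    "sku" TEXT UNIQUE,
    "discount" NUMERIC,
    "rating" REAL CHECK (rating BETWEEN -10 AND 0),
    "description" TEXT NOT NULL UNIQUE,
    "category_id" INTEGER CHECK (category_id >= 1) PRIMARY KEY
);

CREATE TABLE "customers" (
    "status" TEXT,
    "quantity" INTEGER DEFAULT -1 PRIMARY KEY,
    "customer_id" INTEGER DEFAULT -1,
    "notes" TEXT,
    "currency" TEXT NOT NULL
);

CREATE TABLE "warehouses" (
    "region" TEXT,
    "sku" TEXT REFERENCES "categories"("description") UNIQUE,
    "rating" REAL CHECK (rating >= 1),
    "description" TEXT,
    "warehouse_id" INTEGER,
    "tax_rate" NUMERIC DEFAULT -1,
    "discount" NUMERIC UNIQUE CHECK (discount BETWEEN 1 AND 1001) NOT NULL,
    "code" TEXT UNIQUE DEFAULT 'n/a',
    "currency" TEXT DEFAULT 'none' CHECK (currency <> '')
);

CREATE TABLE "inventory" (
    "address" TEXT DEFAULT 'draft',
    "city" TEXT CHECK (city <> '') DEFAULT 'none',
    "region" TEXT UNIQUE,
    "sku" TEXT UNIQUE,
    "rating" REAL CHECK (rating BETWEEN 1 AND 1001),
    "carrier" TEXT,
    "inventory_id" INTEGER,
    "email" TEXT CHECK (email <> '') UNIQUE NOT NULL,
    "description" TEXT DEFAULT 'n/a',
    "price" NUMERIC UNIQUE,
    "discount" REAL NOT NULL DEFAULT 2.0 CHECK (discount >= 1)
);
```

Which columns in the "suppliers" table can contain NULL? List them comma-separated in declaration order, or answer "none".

barcode, address, weight, price

- name: part of the PRIMARY KEY, which implies NOT NULL → not nullable.
- barcode: UNIQUE does not imply NOT NULL → nullable.
- address: no NOT NULL constraint applies → nullable.
- weight: no NOT NULL constraint applies → nullable.
- code: declared NOT NULL → not nullable.
- price: CHECK does not forbid NULL (a CHECK constraint passes when its expression is NULL) → nullable.
- supplier_id: part of the PRIMARY KEY, which implies NOT NULL → not nullable.
- quantity: declared NOT NULL → not nullable.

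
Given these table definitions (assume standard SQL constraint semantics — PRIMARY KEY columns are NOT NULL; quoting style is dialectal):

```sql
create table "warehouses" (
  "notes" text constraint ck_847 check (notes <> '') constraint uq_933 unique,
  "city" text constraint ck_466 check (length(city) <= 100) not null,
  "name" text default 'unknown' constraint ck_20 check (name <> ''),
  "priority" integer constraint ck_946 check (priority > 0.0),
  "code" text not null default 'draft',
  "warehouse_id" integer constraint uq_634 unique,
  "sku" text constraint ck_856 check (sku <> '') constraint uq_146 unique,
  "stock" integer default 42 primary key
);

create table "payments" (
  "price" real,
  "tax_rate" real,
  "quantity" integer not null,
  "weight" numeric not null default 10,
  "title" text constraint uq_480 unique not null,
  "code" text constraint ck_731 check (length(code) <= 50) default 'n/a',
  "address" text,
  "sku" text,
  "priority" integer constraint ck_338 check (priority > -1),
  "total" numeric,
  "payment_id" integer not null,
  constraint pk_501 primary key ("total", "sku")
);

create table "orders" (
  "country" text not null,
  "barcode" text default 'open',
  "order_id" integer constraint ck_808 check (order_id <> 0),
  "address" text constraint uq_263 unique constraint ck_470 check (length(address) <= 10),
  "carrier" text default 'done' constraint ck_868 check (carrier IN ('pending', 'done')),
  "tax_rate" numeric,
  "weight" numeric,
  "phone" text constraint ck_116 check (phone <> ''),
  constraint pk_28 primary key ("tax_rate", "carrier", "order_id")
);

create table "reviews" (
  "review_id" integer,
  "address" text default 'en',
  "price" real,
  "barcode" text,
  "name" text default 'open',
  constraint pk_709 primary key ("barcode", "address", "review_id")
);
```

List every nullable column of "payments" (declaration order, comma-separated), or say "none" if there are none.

price, tax_rate, code, address, priority

- price: no NOT NULL constraint applies → nullable.
- tax_rate: no NOT NULL constraint applies → nullable.
- quantity: declared NOT NULL → not nullable.
- weight: declared NOT NULL → not nullable.
- title: declared NOT NULL → not nullable.
- code: CHECK does not forbid NULL (a CHECK constraint passes when its expression is NULL) → nullable.
- address: no NOT NULL constraint applies → nullable.
- sku: part of the PRIMARY KEY, which implies NOT NULL → not nullable.
- priority: CHECK does not forbid NULL (a CHECK constraint passes when its expression is NULL) → nullable.
- total: part of the PRIMARY KEY, which implies NOT NULL → not nullable.
- payment_id: declared NOT NULL → not nullable.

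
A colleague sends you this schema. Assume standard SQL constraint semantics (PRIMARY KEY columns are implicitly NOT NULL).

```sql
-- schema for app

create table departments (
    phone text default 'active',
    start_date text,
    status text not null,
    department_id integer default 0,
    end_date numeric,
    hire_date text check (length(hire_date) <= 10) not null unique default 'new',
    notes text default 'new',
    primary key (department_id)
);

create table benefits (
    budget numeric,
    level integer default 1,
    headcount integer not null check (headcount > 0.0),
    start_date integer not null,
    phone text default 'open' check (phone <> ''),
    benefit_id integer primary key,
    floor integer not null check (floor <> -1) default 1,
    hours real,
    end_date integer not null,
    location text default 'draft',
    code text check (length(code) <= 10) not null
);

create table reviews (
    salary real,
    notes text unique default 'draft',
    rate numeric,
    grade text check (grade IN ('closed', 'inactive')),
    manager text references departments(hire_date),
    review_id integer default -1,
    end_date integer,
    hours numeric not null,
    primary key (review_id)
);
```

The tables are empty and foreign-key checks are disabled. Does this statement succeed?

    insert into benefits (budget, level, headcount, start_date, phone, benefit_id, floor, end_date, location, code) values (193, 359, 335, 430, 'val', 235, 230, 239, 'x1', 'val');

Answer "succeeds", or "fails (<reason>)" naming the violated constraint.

NOT NULL columns: benefit_id is supplied; code is supplied; end_date is supplied; floor is supplied; headcount is supplied; start_date is supplied.
CHECK constraints: 335 satisfies (headcount > 0.0); 'val' satisfies (phone <> ''); 230 satisfies (floor <> -1); 'val' satisfies (length(code) <= 10).
No constraint is violated.

succeeds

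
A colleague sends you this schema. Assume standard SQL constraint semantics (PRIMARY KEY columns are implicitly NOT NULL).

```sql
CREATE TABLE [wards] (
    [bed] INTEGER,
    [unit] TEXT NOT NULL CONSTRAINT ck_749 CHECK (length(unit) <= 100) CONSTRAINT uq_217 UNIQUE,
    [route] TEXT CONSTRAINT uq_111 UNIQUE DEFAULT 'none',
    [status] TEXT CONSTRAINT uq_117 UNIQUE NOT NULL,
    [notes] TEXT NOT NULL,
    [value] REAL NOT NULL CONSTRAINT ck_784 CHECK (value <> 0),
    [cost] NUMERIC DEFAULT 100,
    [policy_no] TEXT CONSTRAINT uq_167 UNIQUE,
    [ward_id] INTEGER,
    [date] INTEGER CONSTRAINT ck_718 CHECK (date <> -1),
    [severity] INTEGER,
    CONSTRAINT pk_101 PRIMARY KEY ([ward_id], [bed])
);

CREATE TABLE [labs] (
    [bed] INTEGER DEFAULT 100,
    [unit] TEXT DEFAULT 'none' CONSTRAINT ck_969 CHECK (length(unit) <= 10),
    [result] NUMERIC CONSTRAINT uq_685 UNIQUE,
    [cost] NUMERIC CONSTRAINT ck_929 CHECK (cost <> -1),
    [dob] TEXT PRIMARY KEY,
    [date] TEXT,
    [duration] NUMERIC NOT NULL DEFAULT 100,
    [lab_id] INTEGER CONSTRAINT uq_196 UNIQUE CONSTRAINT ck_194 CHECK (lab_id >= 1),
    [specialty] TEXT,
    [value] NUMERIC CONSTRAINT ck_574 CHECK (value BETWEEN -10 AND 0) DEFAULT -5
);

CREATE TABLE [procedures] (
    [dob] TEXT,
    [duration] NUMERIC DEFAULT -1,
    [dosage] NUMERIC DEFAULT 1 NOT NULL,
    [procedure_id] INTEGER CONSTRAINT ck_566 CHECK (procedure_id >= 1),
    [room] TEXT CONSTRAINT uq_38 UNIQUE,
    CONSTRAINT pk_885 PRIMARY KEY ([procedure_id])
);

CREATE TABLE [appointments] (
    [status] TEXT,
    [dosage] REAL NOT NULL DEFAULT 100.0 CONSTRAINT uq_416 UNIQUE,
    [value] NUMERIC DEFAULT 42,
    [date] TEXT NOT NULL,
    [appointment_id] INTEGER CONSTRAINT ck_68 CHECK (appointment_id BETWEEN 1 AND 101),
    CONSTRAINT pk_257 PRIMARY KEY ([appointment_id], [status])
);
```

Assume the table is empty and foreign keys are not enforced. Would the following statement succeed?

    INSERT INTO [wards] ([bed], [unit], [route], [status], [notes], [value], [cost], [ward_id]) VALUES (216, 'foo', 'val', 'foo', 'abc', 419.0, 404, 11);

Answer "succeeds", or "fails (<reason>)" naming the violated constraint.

succeeds

NOT NULL columns: bed is supplied; notes is supplied; status is supplied; unit is supplied; value is supplied; ward_id is supplied.
CHECK constraints: 'foo' satisfies (length(unit) <= 100); 419.0 satisfies (value <> 0).
No constraint is violated.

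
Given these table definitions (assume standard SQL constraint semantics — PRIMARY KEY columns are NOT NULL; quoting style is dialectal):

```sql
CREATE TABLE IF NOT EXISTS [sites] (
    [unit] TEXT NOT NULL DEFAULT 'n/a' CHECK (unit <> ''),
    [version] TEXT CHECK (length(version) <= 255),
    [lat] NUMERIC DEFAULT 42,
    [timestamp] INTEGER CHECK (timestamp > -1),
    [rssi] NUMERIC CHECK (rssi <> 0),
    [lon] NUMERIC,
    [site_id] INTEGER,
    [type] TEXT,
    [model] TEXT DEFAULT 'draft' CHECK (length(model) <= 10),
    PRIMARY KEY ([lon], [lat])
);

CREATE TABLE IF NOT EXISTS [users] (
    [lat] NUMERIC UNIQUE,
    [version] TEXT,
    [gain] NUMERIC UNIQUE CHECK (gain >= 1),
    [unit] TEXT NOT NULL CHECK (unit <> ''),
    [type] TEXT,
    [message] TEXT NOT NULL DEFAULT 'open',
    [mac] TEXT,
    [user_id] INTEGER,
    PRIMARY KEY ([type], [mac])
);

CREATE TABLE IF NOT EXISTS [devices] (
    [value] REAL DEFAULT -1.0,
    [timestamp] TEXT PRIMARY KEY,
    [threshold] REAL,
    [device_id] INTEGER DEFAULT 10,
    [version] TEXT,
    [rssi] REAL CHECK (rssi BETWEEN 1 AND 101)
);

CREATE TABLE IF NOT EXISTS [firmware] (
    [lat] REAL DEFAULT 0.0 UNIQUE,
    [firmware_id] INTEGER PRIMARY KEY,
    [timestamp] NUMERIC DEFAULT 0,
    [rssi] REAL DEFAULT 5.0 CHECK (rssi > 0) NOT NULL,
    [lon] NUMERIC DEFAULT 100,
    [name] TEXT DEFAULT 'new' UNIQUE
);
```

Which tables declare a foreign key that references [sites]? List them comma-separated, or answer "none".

No REFERENCES clause anywhere in the schema names sites.

none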